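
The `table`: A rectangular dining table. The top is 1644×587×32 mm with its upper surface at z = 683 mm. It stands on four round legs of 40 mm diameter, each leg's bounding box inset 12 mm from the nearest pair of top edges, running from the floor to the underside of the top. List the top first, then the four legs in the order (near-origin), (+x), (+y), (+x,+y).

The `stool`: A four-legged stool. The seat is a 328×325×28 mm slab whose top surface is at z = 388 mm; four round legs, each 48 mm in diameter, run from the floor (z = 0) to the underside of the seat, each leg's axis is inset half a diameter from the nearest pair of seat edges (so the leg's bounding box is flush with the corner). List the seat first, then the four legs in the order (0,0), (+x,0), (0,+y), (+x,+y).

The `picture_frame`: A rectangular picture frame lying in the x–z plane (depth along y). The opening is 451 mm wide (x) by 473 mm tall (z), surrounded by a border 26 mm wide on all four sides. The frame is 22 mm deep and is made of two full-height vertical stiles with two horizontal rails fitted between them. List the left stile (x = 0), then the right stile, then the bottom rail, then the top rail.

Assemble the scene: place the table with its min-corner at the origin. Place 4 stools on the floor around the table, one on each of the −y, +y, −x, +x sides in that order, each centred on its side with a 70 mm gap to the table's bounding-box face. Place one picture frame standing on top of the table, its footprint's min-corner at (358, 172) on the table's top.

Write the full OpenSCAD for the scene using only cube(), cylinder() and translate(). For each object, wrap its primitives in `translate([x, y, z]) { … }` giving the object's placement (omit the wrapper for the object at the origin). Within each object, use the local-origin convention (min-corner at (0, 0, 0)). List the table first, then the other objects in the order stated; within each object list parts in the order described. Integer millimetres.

translate([0, 0, 651]) cube([1644, 587, 32]);
translate([32, 32, 0]) cylinder(h = 651, r = 20);
translate([1612, 32, 0]) cylinder(h = 651, r = 20);
translate([32, 555, 0]) cylinder(h = 651, r = 20);
translate([1612, 555, 0]) cylinder(h = 651, r = 20);
translate([658, -395, 0]) {
  translate([0, 0, 360]) cube([328, 325, 28]);
  translate([24, 24, 0]) cylinder(h = 360, r = 24);
  translate([304, 24, 0]) cylinder(h = 360, r = 24);
  translate([24, 301, 0]) cylinder(h = 360, r = 24);
  translate([304, 301, 0]) cylinder(h = 360, r = 24);
}
translate([658, 657, 0]) {
  translate([0, 0, 360]) cube([328, 325, 28]);
  translate([24, 24, 0]) cylinder(h = 360, r = 24);
  translate([304, 24, 0]) cylinder(h = 360, r = 24);
  translate([24, 301, 0]) cylinder(h = 360, r = 24);
  translate([304, 301, 0]) cylinder(h = 360, r = 24);
}
translate([-398, 131, 0]) {
  translate([0, 0, 360]) cube([328, 325, 28]);
  translate([24, 24, 0]) cylinder(h = 360, r = 24);
  translate([304, 24, 0]) cylinder(h = 360, r = 24);
  translate([24, 301, 0]) cylinder(h = 360, r = 24);
  translate([304, 301, 0]) cylinder(h = 360, r = 24);
}
translate([1714, 131, 0]) {
  translate([0, 0, 360]) cube([328, 325, 28]);
  translate([24, 24, 0]) cylinder(h = 360, r = 24);
  translate([304, 24, 0]) cylinder(h = 360, r = 24);
  translate([24, 301, 0]) cylinder(h = 360, r = 24);
  translate([304, 301, 0]) cylinder(h = 360, r = 24);
}
translate([358, 172, 683]) {
  cube([26, 22, 525]);
  translate([477, 0, 0]) cube([26, 22, 525]);
  translate([26, 0, 0]) cube([451, 22, 26]);
  translate([26, 0, 499]) cube([451, 22, 26]);
}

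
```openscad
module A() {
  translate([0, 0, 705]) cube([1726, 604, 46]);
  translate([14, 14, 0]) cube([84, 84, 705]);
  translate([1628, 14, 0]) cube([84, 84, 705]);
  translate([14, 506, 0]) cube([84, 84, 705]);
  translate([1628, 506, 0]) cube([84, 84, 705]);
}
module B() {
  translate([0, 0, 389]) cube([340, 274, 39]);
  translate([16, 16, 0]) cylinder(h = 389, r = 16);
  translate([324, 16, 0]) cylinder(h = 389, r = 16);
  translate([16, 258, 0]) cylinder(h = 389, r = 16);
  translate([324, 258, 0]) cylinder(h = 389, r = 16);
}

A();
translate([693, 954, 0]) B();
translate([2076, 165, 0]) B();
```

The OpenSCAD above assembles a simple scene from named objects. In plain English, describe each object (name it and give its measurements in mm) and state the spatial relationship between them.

A is a rectangular dining table. The top is 1726×604×46 mm with its upper surface at z = 751 mm. It stands on four 84×84 mm square legs, each inset 14 mm from the nearest pair of top edges, running from the floor to the underside of the top.

B is a simple wooden stool: a rectangular seat 340 mm (x) by 274 mm (y), 39 mm thick, top face at z = 428 mm, on four round legs, each 32 mm in diameter. The legs rest on z = 0, each leg's axis is inset half a diameter from the nearest pair of seat edges (so the leg's bounding box is flush with the corner).

Two stools sit around the table at the +y, +x sides.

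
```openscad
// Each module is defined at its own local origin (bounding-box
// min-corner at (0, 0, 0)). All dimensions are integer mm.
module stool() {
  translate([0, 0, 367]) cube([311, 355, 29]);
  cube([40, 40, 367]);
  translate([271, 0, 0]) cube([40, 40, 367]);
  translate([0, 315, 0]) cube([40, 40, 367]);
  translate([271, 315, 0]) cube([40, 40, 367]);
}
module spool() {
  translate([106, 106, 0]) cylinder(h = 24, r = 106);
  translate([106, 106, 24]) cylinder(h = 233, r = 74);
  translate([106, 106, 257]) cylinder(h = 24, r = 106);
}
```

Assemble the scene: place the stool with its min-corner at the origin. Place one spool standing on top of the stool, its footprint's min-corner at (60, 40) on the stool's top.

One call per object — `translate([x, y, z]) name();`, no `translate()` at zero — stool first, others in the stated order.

stool();
translate([60, 40, 396]) spool();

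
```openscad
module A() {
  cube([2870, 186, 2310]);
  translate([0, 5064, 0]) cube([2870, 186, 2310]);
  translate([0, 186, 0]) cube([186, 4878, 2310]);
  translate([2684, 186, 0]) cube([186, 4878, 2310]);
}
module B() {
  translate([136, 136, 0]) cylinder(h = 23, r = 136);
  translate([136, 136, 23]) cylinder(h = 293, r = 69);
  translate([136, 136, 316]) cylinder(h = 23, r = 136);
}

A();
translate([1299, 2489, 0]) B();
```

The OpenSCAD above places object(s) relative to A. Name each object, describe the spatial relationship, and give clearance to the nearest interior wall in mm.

A is a house frame. B is a spool. The spool sits inside the house frame, centred. The clearance to the nearest interior wall is 1113 mm.

Clearances: x = 1113, y = 2303; minimum 1113 mm.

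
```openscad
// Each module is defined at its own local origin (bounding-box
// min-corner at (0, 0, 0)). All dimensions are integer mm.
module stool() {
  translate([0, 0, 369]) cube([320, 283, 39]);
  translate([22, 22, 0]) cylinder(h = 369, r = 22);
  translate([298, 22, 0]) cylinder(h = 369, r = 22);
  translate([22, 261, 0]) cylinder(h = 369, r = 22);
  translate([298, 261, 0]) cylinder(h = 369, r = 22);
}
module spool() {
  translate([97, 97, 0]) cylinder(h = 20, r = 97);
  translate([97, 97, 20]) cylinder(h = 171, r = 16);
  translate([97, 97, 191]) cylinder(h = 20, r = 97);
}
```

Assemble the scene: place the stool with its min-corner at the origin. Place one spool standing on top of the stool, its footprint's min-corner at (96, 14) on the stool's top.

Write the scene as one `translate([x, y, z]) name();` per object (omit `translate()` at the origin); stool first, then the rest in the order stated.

stool();
translate([96, 14, 408]) spool();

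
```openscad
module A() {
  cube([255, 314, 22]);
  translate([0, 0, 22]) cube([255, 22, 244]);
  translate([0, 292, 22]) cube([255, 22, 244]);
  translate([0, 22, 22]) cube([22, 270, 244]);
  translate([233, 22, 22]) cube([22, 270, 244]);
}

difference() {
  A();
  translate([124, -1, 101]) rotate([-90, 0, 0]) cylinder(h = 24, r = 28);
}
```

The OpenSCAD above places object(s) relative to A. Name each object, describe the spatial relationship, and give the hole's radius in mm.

The subtracted cylinder has r = 28 mm.

A is an open box. The open box has a circular hole through its front wall. The hole's radius is 28 mm.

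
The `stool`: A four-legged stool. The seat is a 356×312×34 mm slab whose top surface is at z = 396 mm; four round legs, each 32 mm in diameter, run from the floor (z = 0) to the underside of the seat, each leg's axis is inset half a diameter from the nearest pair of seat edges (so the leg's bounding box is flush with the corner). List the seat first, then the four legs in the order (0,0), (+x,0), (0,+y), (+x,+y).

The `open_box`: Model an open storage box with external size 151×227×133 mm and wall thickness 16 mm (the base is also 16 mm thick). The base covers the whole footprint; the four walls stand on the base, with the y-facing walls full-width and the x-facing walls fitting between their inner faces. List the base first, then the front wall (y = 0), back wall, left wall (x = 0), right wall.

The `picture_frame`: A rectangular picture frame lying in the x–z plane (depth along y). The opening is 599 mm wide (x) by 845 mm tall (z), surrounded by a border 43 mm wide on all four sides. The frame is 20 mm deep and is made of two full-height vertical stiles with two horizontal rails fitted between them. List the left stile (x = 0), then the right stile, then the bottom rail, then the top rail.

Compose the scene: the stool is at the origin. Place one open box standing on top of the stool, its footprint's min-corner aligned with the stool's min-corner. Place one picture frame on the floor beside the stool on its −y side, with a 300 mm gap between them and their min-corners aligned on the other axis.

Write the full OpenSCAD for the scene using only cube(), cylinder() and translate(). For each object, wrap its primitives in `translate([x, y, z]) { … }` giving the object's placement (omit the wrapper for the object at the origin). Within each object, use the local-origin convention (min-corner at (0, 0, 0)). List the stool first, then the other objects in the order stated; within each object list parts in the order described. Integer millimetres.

translate([0, 0, 362]) cube([356, 312, 34]);
translate([16, 16, 0]) cylinder(h = 362, r = 16);
translate([340, 16, 0]) cylinder(h = 362, r = 16);
translate([16, 296, 0]) cylinder(h = 362, r = 16);
translate([340, 296, 0]) cylinder(h = 362, r = 16);
translate([0, 0, 396]) {
  cube([151, 227, 16]);
  translate([0, 0, 16]) cube([151, 16, 117]);
  translate([0, 211, 16]) cube([151, 16, 117]);
  translate([0, 16, 16]) cube([16, 195, 117]);
  translate([135, 16, 16]) cube([16, 195, 117]);
}
translate([0, -320, 0]) {
  cube([43, 20, 931]);
  translate([642, 0, 0]) cube([43, 20, 931]);
  translate([43, 0, 0]) cube([599, 20, 43]);
  translate([43, 0, 888]) cube([599, 20, 43]);
}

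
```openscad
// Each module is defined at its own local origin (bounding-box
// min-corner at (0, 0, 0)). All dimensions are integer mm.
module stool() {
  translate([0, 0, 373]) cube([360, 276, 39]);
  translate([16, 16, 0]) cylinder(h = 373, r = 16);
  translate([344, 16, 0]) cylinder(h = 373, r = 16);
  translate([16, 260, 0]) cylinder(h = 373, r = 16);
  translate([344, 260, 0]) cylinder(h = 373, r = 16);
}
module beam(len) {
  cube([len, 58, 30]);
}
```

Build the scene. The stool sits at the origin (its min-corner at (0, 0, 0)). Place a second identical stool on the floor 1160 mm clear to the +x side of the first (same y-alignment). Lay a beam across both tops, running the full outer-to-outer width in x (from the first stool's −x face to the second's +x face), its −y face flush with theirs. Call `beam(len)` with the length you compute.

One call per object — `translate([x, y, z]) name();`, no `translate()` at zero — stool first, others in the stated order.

stool();
translate([1520, 0, 0]) stool();
translate([0, 0, 412]) beam(1880);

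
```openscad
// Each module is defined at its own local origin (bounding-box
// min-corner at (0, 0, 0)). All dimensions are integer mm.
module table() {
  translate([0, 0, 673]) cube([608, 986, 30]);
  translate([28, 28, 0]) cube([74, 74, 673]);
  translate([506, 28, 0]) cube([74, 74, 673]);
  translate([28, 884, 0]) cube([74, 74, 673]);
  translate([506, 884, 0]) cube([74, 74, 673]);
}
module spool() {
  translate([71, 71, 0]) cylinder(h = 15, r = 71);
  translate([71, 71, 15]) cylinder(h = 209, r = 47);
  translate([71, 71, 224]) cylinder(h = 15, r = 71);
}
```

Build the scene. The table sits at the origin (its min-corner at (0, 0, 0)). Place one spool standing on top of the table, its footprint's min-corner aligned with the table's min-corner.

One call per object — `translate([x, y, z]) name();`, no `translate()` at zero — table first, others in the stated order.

table();
translate([0, 0, 703]) spool();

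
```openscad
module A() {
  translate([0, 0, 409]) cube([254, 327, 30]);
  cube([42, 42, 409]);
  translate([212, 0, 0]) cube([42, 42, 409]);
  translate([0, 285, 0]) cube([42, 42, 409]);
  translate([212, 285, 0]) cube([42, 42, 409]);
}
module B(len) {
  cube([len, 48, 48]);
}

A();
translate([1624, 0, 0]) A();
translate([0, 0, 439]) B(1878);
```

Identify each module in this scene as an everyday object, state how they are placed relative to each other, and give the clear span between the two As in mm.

Second stool starts at x = 1624; first ends at x = 254; clear span = 1624 − 254 = 1370 mm.

A is a stool. B is a beam. A beam spans the tops of two stools. The clear span between the two stools is 1370 mm.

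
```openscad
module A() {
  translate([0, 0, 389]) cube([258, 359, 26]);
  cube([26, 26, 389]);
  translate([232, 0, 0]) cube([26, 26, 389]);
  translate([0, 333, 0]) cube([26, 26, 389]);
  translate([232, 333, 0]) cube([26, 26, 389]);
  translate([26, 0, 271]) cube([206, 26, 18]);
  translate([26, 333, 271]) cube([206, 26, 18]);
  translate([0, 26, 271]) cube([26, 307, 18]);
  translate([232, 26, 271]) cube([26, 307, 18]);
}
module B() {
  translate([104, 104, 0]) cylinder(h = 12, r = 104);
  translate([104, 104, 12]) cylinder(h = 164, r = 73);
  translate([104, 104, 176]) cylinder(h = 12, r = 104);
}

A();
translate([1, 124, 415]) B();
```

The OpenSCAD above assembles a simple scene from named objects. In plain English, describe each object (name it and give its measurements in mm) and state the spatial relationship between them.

A is a four-legged stool. The seat is 258×359 mm, 26 mm thick, top at z = 415 mm. It stands on four square legs, each 26×26 mm in cross-section, from z = 0 to the seat underside, each flush with a corner of the seat. Four stretchers, 26 mm wide and 18 mm tall, connect adjacent legs with their undersides at z = 271 mm, each running between the inner faces of the legs it joins and aligned with the legs' outer faces on the other axis.

B is a spool: two coaxial disc flanges of radius 104 mm and thickness 12 mm, joined by a core cylinder of radius 73 mm and height 164 mm. The lower flange rests on z = 0 and the three cylinders share a vertical axis.

The spool is on top of the stool.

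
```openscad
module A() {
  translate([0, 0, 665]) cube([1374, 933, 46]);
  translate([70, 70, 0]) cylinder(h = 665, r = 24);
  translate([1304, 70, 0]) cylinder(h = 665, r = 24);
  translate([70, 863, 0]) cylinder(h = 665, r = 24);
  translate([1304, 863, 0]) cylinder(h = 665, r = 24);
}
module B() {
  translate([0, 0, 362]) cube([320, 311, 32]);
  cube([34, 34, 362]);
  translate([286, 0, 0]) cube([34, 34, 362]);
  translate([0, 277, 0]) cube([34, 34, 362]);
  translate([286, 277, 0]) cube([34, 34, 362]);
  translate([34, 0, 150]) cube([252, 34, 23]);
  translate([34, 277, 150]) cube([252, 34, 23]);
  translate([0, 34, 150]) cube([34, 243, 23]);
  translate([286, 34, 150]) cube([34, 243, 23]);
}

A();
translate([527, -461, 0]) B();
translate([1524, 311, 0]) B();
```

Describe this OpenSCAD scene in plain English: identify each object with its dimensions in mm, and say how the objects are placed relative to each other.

A is a table: top 1374 mm (x) × 933 mm (y), 46 mm thick, upper face at z = 711 mm, on four round legs of 48 mm diameter, each leg's bounding box inset 46 mm from the nearest pair of top edges, running from z = 0 to the bottom of the top.

B is a simple wooden stool: a rectangular seat 320 mm (x) by 311 mm (y), 32 mm thick, top face at z = 394 mm, on four square legs, each 34×34 mm in cross-section. The legs rest on z = 0, each flush with a corner of the seat. Four stretchers, 34 mm wide and 23 mm tall, connect adjacent legs with their undersides at z = 150 mm, each running between the inner faces of the legs it joins and aligned with the legs' outer faces on the other axis.

Two stools sit around the table at the −y, +x sides.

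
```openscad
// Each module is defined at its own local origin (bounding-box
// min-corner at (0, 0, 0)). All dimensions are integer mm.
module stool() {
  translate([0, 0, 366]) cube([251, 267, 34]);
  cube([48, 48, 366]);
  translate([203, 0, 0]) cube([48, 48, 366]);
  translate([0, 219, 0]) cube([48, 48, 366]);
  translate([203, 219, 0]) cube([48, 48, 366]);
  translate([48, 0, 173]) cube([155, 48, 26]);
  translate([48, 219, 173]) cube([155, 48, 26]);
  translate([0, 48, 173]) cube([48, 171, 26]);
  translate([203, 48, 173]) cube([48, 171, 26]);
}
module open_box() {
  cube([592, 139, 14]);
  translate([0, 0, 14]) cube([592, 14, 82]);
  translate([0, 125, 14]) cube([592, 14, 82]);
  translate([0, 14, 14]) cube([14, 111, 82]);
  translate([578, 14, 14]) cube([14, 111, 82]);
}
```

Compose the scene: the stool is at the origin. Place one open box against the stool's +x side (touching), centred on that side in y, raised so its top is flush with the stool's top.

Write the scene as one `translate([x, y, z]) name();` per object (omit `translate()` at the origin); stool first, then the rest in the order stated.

stool();
translate([251, 64, 304]) open_box();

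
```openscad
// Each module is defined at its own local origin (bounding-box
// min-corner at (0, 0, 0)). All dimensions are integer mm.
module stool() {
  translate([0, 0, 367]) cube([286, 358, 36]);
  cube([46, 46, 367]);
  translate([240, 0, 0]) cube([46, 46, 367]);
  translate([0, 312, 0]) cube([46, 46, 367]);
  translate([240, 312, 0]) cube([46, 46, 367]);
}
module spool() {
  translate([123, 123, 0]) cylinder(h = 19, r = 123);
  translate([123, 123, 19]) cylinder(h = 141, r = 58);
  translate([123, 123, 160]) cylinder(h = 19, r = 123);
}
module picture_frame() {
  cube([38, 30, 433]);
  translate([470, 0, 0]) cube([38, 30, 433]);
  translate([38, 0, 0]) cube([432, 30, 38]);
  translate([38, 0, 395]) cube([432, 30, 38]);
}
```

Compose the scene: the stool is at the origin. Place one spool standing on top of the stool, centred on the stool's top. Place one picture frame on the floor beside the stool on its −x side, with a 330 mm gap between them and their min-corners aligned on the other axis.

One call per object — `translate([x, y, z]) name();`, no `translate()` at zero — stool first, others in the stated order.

stool();
translate([20, 56, 403]) spool();
translate([-838, 0, 0]) picture_frame();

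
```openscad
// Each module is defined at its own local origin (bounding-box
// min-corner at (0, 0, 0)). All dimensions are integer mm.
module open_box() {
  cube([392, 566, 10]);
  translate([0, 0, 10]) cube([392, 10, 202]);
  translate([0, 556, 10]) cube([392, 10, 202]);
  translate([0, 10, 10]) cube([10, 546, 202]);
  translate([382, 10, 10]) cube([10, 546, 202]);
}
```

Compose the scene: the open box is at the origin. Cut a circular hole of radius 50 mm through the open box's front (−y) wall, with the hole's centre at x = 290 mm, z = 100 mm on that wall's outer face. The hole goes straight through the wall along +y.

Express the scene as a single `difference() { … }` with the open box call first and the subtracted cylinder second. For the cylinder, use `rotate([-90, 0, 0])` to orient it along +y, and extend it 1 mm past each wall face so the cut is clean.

difference() {
  open_box();
  translate([290, -1, 100]) rotate([-90, 0, 0]) cylinder(h = 12, r = 50);
}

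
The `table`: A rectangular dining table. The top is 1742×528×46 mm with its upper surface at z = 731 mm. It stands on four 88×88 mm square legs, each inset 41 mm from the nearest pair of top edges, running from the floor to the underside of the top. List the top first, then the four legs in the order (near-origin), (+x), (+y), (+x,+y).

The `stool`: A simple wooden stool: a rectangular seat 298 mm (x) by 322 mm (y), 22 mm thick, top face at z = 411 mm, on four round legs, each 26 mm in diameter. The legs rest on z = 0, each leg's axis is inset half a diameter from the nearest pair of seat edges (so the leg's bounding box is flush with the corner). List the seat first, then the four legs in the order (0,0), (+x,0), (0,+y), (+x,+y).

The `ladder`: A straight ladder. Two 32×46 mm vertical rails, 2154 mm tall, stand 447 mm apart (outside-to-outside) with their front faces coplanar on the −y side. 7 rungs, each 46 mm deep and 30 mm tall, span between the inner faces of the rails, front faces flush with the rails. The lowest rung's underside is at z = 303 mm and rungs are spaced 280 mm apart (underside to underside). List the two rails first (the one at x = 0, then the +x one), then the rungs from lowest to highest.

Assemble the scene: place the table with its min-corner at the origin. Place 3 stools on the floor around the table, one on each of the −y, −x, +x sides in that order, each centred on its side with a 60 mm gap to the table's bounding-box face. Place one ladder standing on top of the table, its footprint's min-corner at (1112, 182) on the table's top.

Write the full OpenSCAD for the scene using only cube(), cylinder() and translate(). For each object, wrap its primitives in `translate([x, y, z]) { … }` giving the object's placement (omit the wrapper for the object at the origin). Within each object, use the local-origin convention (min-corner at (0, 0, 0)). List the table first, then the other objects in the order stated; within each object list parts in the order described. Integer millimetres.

translate([0, 0, 685]) cube([1742, 528, 46]);
translate([41, 41, 0]) cube([88, 88, 685]);
translate([1613, 41, 0]) cube([88, 88, 685]);
translate([41, 399, 0]) cube([88, 88, 685]);
translate([1613, 399, 0]) cube([88, 88, 685]);
translate([722, -382, 0]) {
  translate([0, 0, 389]) cube([298, 322, 22]);
  translate([13, 13, 0]) cylinder(h = 389, r = 13);
  translate([285, 13, 0]) cylinder(h = 389, r = 13);
  translate([13, 309, 0]) cylinder(h = 389, r = 13);
  translate([285, 309, 0]) cylinder(h = 389, r = 13);
}
translate([-358, 103, 0]) {
  translate([0, 0, 389]) cube([298, 322, 22]);
  translate([13, 13, 0]) cylinder(h = 389, r = 13);
  translate([285, 13, 0]) cylinder(h = 389, r = 13);
  translate([13, 309, 0]) cylinder(h = 389, r = 13);
  translate([285, 309, 0]) cylinder(h = 389, r = 13);
}
translate([1802, 103, 0]) {
  translate([0, 0, 389]) cube([298, 322, 22]);
  translate([13, 13, 0]) cylinder(h = 389, r = 13);
  translate([285, 13, 0]) cylinder(h = 389, r = 13);
  translate([13, 309, 0]) cylinder(h = 389, r = 13);
  translate([285, 309, 0]) cylinder(h = 389, r = 13);
}
translate([1112, 182, 731]) {
  cube([32, 46, 2154]);
  translate([415, 0, 0]) cube([32, 46, 2154]);
  translate([32, 0, 303]) cube([383, 46, 30]);
  translate([32, 0, 583]) cube([383, 46, 30]);
  translate([32, 0, 863]) cube([383, 46, 30]);
  translate([32, 0, 1143]) cube([383, 46, 30]);
  translate([32, 0, 1423]) cube([383, 46, 30]);
  translate([32, 0, 1703]) cube([383, 46, 30]);
  translate([32, 0, 1983]) cube([383, 46, 30]);
}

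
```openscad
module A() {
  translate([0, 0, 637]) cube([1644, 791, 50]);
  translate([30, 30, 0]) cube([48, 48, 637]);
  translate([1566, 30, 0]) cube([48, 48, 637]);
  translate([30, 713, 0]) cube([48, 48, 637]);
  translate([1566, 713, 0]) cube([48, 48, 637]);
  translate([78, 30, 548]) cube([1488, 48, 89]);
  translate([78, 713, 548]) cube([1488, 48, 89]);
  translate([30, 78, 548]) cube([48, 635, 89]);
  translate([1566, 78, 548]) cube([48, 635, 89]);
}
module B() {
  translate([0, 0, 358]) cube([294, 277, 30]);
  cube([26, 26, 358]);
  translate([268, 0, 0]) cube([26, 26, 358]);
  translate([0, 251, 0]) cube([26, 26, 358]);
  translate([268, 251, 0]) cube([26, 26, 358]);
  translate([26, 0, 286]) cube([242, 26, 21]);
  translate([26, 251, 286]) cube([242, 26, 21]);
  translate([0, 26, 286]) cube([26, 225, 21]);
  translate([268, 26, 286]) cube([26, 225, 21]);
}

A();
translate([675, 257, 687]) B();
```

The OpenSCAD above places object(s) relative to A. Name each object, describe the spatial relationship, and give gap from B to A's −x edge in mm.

A is a table. B is a stool. The stool is on top of the table, centred. The gap from the stool to the table's −x edge is 675 mm.

The stool's min-x is at 675; the table's min-x is 0; gap = 675 mm.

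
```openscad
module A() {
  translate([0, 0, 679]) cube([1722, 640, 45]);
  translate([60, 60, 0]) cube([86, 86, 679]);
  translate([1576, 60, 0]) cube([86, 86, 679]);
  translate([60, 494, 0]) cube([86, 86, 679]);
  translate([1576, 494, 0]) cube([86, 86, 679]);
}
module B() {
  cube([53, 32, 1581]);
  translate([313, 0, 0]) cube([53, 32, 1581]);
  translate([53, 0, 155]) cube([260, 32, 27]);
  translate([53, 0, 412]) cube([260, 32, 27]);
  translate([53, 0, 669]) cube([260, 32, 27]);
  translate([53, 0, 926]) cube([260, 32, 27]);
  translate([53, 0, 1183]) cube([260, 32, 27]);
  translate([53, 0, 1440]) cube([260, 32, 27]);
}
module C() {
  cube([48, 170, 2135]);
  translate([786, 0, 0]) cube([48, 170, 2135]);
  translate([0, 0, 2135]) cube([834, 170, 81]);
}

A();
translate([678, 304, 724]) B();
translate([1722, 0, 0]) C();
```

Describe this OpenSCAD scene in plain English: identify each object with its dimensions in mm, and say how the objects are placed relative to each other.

A is a table: top 1722 mm (x) × 640 mm (y), 45 mm thick, upper face at z = 724 mm, on four 86×86 mm square legs, each inset 60 mm from the nearest pair of top edges, running from z = 0 to the bottom of the top.

B is a wooden ladder with two side rails of 53×32 mm section and 1581 mm height, set 366 mm apart overall. Between them run 6 rectangular rungs (32 mm deep, 27 mm thick), front faces flush with the rails' −y face. The bottom of the first rung is 155 mm above the floor and each subsequent rung is 257 mm higher than the one below.

C is a door frame. The clear opening is 738 mm wide and 2135 mm high. Two 48 mm wide jambs, 170 mm deep, stand either side of the opening from the floor to the top of the opening. A 81 mm thick head sits across the top of both jambs, spanning the full outside width of the frame.

The ladder is on top of the table, centred. The door frame is against the table's +x side, with their −y faces flush.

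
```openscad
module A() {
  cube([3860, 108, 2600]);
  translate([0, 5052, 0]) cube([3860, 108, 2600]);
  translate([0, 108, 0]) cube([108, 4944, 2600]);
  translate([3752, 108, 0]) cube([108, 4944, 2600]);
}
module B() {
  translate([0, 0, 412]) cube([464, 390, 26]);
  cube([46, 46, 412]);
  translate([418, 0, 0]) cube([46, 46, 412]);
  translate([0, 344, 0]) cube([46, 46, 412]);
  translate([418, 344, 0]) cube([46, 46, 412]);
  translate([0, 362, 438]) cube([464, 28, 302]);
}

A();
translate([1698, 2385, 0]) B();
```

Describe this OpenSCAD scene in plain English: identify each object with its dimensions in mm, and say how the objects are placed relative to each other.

A is the wall frame of a small rectangular building: four walls, each 2600 mm tall and 108 mm thick, enclosing a footprint 3860 mm (x) by 5160 mm (y) outside-to-outside, with no floor or roof. The front and back walls (the −y and +y sides) span the full width; the two side walls fit between them.

B is a chair: 464×390 mm seat, 26 mm thick, top at z = 438 mm, on four 46 mm square corner legs flush with the seat edges. A 28 mm thick backrest slab spans the full seat width, extending 302 mm above the seat top, its back face flush with the seat's +y edge.

The chair sits inside the house frame, centred.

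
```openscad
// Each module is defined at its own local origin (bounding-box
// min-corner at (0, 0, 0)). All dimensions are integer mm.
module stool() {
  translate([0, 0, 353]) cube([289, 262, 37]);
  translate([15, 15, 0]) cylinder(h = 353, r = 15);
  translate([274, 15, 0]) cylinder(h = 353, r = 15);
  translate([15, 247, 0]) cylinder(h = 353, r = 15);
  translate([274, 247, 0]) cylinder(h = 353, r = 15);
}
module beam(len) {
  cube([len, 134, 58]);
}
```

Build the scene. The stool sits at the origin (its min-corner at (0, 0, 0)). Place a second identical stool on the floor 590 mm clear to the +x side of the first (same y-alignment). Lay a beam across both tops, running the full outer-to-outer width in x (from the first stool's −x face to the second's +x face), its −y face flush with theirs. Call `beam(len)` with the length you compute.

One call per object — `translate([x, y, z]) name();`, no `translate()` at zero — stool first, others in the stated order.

stool();
translate([879, 0, 0]) stool();
translate([0, 0, 390]) beam(1168);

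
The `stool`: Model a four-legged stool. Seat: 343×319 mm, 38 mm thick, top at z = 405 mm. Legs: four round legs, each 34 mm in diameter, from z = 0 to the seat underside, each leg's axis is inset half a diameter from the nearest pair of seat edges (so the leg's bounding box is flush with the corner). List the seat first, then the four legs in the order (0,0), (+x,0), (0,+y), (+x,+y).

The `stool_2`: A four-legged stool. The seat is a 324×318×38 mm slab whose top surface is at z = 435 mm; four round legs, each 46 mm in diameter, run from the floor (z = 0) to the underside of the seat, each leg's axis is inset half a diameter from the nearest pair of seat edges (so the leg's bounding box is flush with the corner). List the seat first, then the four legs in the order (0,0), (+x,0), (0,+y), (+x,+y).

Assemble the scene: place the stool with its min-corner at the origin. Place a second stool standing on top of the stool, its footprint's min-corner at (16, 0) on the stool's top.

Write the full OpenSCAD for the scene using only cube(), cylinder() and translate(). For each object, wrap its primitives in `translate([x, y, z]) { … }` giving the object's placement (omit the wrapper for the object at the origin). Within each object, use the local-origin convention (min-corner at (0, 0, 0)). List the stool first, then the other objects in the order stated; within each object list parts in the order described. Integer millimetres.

translate([0, 0, 367]) cube([343, 319, 38]);
translate([17, 17, 0]) cylinder(h = 367, r = 17);
translate([326, 17, 0]) cylinder(h = 367, r = 17);
translate([17, 302, 0]) cylinder(h = 367, r = 17);
translate([326, 302, 0]) cylinder(h = 367, r = 17);
translate([16, 0, 405]) {
  translate([0, 0, 397]) cube([324, 318, 38]);
  translate([23, 23, 0]) cylinder(h = 397, r = 23);
  translate([301, 23, 0]) cylinder(h = 397, r = 23);
  translate([23, 295, 0]) cylinder(h = 397, r = 23);
  translate([301, 295, 0]) cylinder(h = 397, r = 23);
}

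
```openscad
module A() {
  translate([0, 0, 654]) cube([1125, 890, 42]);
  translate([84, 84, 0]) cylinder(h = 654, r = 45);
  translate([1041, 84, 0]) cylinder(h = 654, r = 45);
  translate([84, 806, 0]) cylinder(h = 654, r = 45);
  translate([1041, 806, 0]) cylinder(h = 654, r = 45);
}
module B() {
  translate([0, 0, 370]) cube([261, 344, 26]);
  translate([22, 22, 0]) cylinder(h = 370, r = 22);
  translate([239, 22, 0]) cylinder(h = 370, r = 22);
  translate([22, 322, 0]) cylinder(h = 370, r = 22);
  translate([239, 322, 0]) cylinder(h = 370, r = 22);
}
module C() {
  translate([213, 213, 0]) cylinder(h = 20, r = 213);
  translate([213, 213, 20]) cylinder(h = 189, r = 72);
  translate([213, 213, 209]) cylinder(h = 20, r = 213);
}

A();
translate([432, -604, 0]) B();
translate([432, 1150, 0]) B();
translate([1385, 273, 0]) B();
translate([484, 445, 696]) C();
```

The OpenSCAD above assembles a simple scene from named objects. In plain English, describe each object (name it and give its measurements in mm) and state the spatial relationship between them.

A is a table with a 1125×890 mm rectangular top, 42 mm thick, top surface at z = 696 mm, supported by four round legs of 90 mm diameter, each leg's bounding box inset 39 mm from the nearest pair of top edges, running from the floor.

B is a four-legged stool. The seat is a 261×344×26 mm slab whose top surface is at z = 396 mm; four round legs, each 44 mm in diameter, run from the floor (z = 0) to the underside of the seat, each leg's axis is inset half a diameter from the nearest pair of seat edges (so the leg's bounding box is flush with the corner).

C is a spool: two coaxial disc flanges of radius 213 mm and thickness 20 mm, joined by a core cylinder of radius 72 mm and height 189 mm. The lower flange rests on z = 0 and the three cylinders share a vertical axis.

Three stools sit around the table at the −y, +y, +x sides. The spool is on top of the table.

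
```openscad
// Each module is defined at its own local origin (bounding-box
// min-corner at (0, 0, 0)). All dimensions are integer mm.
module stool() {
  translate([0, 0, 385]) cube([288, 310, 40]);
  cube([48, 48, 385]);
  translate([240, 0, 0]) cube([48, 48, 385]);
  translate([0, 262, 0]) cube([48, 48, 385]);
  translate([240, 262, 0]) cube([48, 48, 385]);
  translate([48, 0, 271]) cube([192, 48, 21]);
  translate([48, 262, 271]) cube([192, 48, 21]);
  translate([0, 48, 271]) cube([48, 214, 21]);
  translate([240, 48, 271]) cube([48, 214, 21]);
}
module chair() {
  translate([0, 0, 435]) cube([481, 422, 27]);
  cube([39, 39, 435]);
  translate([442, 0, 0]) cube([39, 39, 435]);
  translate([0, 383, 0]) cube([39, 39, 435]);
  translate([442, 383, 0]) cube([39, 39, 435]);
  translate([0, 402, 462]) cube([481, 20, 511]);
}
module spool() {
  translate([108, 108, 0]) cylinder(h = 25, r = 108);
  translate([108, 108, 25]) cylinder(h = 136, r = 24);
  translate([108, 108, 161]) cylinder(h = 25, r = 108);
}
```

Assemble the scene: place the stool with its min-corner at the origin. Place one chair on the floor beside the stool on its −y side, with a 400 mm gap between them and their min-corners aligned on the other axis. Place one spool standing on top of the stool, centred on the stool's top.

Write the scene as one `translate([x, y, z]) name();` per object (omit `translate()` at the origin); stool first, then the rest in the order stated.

stool();
translate([0, -822, 0]) chair();
translate([36, 47, 425]) spool();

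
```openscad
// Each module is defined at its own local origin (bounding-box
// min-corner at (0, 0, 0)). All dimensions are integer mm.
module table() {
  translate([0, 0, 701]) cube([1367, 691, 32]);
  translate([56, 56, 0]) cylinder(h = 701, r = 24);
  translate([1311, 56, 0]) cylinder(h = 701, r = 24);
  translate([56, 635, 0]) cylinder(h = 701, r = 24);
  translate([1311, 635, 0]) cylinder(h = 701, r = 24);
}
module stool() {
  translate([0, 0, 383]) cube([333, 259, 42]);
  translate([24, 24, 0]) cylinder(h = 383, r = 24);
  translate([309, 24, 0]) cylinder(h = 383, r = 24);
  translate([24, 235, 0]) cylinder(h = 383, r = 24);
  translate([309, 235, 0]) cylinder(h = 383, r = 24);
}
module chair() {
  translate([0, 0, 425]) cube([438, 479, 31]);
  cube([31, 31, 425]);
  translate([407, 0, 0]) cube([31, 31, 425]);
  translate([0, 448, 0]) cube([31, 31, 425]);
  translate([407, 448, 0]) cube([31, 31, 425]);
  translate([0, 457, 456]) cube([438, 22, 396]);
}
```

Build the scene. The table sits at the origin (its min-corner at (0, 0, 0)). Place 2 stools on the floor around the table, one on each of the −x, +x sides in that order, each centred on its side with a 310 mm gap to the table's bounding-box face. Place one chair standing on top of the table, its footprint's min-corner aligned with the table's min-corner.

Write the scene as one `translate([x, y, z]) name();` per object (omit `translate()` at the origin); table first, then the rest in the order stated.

table();
translate([-643, 216, 0]) stool();
translate([1677, 216, 0]) stool();
translate([0, 0, 733]) chair();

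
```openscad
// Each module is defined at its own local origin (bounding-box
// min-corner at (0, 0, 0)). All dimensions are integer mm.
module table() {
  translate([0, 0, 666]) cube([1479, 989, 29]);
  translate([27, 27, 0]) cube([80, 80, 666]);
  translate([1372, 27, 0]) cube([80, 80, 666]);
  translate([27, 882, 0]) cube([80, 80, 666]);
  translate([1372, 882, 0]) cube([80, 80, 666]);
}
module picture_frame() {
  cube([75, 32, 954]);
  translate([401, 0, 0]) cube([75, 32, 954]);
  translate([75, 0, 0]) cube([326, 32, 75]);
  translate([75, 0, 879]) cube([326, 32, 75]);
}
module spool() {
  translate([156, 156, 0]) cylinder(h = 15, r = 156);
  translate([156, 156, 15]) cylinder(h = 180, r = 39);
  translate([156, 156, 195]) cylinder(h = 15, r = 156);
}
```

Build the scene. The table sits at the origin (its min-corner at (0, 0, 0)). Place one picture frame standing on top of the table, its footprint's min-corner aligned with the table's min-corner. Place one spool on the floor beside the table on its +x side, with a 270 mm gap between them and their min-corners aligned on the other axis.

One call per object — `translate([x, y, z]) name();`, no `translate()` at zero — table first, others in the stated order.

table();
translate([0, 0, 695]) picture_frame();
translate([1749, 0, 0]) spool();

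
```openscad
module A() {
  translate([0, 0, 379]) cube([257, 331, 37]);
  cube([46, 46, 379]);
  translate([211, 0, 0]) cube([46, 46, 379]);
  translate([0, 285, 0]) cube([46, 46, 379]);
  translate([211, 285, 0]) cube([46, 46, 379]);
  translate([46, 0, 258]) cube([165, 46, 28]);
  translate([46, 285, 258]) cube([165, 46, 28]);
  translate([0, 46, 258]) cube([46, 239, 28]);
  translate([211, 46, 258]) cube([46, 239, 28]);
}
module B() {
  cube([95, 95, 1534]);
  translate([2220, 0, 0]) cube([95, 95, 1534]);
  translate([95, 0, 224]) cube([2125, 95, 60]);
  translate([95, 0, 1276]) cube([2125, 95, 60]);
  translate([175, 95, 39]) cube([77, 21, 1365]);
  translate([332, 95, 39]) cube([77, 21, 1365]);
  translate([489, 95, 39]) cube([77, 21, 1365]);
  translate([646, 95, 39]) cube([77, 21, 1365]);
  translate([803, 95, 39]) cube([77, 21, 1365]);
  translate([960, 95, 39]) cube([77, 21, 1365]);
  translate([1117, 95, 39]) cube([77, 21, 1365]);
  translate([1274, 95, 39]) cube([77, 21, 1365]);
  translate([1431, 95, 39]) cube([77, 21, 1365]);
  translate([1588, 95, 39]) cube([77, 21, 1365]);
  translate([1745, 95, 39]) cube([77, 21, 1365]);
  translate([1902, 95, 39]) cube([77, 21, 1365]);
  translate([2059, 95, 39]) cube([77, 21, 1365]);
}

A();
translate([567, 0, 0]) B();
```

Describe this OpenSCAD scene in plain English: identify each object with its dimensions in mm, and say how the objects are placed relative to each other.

A is a simple wooden stool: a rectangular seat 257 mm (x) by 331 mm (y), 37 mm thick, top face at z = 416 mm, on four square legs, each 46×46 mm in cross-section. The legs rest on z = 0, each flush with a corner of the seat. Four stretchers, 46 mm wide and 28 mm tall, connect adjacent legs with their undersides at z = 258 mm, each running between the inner faces of the legs it joins and aligned with the legs' outer faces on the other axis.

B is a fence section. Two 95×95 mm posts, 1534 mm tall, stand on the floor with a clear span of 2125 mm between their inner faces. Two horizontal rails of 95×60 mm section span the gap between the posts with their undersides at z = 224 mm and z = 1276 mm, flush with the posts' −y face. 13 pickets, each 77 mm wide, 21 mm thick and 1365 mm tall, are fixed to the +y face of the rails with their bottoms at z = 39 mm, evenly spaced across the span with equal gaps (rounded down to the nearest mm) at the −x end and between each pair — any rounding remainder accumulates at the +x end.

The fence section is on the floor beside the stool on its +x side.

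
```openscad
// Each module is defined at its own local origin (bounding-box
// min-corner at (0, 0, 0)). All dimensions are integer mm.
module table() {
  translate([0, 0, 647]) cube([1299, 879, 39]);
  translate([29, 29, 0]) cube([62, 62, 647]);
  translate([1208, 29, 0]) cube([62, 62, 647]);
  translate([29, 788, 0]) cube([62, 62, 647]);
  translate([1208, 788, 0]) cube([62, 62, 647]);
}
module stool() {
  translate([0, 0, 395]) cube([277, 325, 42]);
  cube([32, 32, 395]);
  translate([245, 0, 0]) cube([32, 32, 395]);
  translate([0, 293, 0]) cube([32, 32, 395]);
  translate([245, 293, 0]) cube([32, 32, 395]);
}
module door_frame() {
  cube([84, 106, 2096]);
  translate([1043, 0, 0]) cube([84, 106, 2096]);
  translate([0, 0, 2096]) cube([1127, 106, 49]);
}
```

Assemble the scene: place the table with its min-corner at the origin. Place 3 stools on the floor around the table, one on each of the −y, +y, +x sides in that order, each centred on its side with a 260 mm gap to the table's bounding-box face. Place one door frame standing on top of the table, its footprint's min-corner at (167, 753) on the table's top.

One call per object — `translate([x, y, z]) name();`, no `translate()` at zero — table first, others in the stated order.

table();
translate([511, -585, 0]) stool();
translate([511, 1139, 0]) stool();
translate([1559, 277, 0]) stool();
translate([167, 753, 686]) door_frame();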